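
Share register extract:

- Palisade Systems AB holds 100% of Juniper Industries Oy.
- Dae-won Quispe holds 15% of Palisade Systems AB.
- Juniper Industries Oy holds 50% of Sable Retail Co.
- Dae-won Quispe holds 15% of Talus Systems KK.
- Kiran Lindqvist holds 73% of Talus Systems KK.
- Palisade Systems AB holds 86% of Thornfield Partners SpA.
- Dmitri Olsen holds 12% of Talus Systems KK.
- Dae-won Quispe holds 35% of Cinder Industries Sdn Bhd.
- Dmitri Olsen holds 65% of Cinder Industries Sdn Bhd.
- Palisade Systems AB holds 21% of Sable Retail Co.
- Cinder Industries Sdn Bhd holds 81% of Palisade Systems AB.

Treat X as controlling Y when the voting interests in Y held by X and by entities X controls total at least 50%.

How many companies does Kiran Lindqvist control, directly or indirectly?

1

Kiran holds 73% of Talus, so Kiran controls Talus.
No other company's threshold is met.
Kiran controls 1 company.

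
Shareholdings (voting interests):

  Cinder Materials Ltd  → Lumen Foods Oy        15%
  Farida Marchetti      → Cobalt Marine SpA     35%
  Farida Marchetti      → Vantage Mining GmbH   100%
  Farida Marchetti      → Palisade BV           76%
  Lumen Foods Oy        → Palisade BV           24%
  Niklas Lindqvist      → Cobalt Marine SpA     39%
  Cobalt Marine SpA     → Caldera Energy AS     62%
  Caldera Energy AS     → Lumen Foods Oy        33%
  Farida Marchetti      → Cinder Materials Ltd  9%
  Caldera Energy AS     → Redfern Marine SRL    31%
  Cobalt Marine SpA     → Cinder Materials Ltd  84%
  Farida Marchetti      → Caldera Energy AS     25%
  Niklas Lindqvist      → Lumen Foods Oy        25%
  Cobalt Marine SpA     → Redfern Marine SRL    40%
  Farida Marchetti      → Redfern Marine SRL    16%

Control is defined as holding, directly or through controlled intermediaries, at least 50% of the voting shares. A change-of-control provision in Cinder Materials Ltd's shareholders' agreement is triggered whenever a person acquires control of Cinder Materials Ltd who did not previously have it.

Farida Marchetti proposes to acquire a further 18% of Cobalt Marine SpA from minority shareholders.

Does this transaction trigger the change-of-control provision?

The purchase changes only Farida's holdings, so Farida is the only person who could newly come to control Cinder.
Farida holds 76% of Palisade, so Farida controls Palisade.
Farida holds 100% of Vantage, so Farida controls Vantage.
In Cinder, Farida's side holds only 9%, not ≥ 50%.
So before the transaction, Farida does not control Cinder.
After the purchase, Farida's direct stake in Cobalt rises to 35% + 18% = 53%.
Farida holds 53% of Cobalt, so Farida controls Cobalt.
Farida and Cobalt together hold 9% + 84% = 93% of Cinder, so Farida controls Cinder.
Farida did not control Cinder before and does after, so the clause is triggered.

Yes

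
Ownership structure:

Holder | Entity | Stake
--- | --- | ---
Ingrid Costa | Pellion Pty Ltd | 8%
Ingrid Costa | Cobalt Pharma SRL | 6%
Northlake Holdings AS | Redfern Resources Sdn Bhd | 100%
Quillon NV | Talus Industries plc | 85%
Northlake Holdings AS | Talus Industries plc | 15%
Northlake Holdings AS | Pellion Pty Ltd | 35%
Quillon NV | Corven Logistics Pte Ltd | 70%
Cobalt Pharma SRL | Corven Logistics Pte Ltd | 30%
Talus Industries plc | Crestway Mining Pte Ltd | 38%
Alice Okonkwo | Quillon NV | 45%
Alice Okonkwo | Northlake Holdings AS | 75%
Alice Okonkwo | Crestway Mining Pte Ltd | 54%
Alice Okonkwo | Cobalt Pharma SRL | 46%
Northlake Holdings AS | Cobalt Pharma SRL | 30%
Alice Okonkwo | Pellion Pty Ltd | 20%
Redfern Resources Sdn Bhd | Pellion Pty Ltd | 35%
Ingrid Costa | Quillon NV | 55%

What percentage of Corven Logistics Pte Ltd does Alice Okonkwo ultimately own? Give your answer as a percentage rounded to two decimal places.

Alice reaches Corven along 3 paths.
Via Quillon: 45% × 70% = 31.5%.
Via Cobalt: 46% × 30% = 13.8%.
Via Northlake → Cobalt: 75% × 30% × 30% = 6.75%.
Total: 31.5% + 13.8% + 6.75% = 52.05%.

52.05%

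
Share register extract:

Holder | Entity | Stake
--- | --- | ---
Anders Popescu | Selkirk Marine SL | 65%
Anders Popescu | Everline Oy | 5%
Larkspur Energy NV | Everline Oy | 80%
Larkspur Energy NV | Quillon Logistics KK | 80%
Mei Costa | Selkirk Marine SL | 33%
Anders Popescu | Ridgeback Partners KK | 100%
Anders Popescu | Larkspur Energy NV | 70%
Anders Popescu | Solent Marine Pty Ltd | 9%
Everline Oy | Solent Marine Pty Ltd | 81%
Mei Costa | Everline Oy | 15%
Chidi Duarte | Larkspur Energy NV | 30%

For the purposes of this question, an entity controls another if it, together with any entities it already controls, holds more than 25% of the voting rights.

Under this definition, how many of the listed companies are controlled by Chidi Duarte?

4

Chidi holds 30% of Larkspur, so Chidi controls Larkspur.
Larkspur holds 80% of Everline, so Chidi controls Everline.
Larkspur holds 80% of Quillon, so Chidi controls Quillon.
Everline holds 81% of Solent, so Chidi controls Solent.
No other company's threshold is met.
Chidi controls 4 companies.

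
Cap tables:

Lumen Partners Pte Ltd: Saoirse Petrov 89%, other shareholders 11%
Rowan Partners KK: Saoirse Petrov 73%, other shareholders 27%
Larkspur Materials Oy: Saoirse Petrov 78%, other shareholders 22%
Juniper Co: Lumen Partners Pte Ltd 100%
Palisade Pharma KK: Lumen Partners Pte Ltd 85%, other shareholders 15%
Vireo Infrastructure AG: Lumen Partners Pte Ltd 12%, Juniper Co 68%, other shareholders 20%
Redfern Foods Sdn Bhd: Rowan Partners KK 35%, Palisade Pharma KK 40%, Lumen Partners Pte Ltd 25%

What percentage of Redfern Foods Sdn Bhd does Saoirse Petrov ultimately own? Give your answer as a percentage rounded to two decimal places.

78.06%

Saoirse reaches Redfern along 3 paths.
Via Rowan: 73% × 35% = 25.55%.
Via Lumen → Palisade: 89% × 85% × 40% = 30.26%.
Via Lumen: 89% × 25% = 22.25%.
Total: 25.55% + 30.26% + 22.25% = 78.06%.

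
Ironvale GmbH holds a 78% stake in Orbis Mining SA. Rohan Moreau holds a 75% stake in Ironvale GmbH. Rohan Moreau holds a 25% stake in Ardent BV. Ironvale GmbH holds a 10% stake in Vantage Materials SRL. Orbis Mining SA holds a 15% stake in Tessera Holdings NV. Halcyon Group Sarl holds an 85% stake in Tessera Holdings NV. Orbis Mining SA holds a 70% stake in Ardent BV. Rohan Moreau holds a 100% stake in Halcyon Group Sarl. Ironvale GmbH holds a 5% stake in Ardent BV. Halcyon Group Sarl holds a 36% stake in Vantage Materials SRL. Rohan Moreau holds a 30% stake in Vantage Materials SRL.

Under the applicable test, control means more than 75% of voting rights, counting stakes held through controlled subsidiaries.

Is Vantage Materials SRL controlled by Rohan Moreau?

Rohan holds 100% of Halcyon, so Rohan controls Halcyon.
Halcyon holds 85% of Tessera, so Rohan controls Tessera.
In Vantage, Rohan's side holds only 30% + 36% = 66%, not > 75%.
So Rohan does not control Vantage.

No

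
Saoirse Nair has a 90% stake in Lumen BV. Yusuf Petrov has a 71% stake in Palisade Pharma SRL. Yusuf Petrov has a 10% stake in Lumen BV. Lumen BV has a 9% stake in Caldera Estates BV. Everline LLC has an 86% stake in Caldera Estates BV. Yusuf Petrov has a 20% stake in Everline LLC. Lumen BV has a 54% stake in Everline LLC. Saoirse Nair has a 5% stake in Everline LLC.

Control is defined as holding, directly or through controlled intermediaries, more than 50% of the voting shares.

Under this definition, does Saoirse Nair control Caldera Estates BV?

Saoirse holds 90% of Lumen, so Saoirse controls Lumen.
Lumen and Saoirse together hold 54% + 5% = 59% of Everline, so Saoirse controls Everline.
Lumen and Everline together hold 9% + 86% = 95% of Caldera, so Saoirse controls Caldera.

Yes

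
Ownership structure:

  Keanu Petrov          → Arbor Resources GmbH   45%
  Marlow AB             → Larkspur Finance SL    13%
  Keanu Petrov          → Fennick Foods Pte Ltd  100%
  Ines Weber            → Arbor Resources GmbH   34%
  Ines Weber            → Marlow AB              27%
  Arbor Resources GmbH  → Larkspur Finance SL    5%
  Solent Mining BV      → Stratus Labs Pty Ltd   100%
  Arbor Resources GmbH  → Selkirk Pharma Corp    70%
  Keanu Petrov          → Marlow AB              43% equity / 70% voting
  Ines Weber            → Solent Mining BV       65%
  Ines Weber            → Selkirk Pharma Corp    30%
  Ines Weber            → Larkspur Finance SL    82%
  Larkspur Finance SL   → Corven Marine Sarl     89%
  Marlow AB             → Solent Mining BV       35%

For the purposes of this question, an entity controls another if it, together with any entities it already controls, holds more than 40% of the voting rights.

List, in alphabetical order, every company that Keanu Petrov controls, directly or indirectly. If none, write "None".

Arbor Resources GmbH, Fennick Foods Pte Ltd, Marlow AB, Selkirk Pharma Corp

Keanu holds 45% of Arbor, so Keanu controls Arbor.
Keanu holds 70% of Marlow, so Keanu controls Marlow.
Keanu holds 100% of Fennick, so Keanu controls Fennick.
Arbor holds 70% of Selkirk, so Keanu controls Selkirk.
No other company's threshold is met.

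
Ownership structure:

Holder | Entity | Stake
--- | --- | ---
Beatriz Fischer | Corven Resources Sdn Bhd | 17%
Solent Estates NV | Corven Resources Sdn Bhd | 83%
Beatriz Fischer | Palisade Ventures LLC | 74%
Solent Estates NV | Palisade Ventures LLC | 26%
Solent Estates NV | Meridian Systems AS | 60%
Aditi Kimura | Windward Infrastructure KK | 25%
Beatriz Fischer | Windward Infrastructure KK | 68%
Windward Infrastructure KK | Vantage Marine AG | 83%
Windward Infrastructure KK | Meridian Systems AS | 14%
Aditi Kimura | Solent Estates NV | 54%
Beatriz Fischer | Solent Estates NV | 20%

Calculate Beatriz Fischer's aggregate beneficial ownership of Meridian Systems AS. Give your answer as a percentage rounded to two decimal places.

21.52%

Beatriz reaches Meridian along 2 paths.
Via Windward: 68% × 14% = 9.52%.
Via Solent: 20% × 60% = 12%.
Total: 9.52% + 12% = 21.52%.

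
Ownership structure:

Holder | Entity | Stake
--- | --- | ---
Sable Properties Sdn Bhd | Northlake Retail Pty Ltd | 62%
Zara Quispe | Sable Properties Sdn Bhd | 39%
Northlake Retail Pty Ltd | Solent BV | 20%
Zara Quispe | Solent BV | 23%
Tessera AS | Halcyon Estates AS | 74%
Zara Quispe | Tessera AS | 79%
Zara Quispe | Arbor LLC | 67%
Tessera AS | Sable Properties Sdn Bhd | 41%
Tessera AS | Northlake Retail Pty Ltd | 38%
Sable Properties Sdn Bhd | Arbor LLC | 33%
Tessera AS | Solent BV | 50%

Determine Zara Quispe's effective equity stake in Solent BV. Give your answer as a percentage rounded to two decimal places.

Zara reaches Solent along 5 paths.
Via Tessera → Northlake: 79% × 38% × 20% = 6.004%.
Via Sable → Northlake: 39% × 62% × 20% = 4.836%.
Via Tessera → Sable → Northlake: 79% × 41% × 62% × 20% = 4.01636%.
Via Tessera: 79% × 50% = 39.5%.
Direct stake: 23% = 23%.
Total: 6.004% + 4.836% + 4.01636% + 39.5% + 23% = 77.35636%.
Rounded: 77.36%.

77.36%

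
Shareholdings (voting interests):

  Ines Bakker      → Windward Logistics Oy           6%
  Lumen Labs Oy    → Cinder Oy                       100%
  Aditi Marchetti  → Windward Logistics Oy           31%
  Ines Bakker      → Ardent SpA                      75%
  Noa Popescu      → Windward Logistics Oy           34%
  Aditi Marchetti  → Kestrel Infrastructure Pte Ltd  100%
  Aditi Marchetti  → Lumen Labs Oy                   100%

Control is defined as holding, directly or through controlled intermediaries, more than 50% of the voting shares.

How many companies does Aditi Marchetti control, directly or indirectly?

3

Aditi holds 100% of Lumen, so Aditi controls Lumen.
Aditi holds 100% of Kestrel, so Aditi controls Kestrel.
Lumen holds 100% of Cinder, so Aditi controls Cinder.
No other company's threshold is met.
Aditi controls 3 companies.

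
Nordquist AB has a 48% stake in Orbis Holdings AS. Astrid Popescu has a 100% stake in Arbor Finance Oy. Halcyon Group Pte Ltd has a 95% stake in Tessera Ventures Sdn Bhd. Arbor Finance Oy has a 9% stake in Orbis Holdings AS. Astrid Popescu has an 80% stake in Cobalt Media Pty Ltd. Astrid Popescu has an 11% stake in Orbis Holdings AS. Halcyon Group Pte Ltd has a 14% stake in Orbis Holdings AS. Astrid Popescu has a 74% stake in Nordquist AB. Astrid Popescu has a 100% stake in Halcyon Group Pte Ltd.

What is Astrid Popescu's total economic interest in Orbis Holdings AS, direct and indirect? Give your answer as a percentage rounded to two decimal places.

69.52%

Astrid reaches Orbis along 4 paths.
Via Halcyon: 100% × 14% = 14%.
Via Nordquist: 74% × 48% = 35.52%.
Via Arbor: 100% × 9% = 9%.
Direct stake: 11% = 11%.
Total: 14% + 35.52% + 9% + 11% = 69.52%.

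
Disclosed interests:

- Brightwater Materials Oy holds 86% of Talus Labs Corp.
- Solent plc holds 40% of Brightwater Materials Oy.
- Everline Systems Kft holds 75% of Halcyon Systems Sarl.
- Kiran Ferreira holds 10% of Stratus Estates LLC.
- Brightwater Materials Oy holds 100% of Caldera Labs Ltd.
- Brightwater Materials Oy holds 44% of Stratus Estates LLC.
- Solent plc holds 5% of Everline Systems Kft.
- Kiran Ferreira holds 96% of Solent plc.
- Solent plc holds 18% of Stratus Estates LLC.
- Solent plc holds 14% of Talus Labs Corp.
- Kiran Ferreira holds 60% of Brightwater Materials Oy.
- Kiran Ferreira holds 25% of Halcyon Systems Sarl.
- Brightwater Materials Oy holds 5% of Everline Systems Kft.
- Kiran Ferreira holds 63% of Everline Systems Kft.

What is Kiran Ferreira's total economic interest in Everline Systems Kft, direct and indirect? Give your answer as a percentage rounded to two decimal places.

Kiran reaches Everline along 4 paths.
Direct stake: 63% = 63%.
Via Solent: 96% × 5% = 4.8%.
Via Brightwater: 60% × 5% = 3%.
Via Solent → Brightwater: 96% × 40% × 5% = 1.92%.
Total: 63% + 4.8% + 3% + 1.92% = 72.72%.

72.72%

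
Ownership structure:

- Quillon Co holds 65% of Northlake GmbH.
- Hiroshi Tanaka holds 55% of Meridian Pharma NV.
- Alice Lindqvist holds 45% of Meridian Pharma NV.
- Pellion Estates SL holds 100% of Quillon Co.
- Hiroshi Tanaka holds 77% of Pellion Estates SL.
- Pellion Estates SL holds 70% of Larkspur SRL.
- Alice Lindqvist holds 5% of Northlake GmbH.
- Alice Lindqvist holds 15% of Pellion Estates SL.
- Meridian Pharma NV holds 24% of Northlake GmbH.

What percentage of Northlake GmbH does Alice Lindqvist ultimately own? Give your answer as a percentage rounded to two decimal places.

Alice reaches Northlake along 3 paths.
Via Pellion → Quillon: 15% × 100% × 65% = 9.75%.
Via Meridian: 45% × 24% = 10.8%.
Direct stake: 5% = 5%.
Total: 9.75% + 10.8% + 5% = 25.55%.

25.55%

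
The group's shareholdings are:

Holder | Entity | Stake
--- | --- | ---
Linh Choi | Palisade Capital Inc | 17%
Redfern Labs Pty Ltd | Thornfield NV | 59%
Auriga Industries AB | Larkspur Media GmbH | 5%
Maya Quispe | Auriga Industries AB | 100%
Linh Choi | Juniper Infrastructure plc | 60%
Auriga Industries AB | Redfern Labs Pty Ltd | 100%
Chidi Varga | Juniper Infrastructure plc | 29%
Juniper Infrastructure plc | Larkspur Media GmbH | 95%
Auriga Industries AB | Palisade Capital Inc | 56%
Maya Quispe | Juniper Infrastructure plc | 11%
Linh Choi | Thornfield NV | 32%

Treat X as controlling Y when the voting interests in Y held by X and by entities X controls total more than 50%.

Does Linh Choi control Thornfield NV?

No

Linh holds 60% of Juniper, so Linh controls Juniper.
Juniper holds 95% of Larkspur, so Linh controls Larkspur.
In Thornfield, Linh's side holds only 32%, not > 50%.
So Linh does not control Thornfield.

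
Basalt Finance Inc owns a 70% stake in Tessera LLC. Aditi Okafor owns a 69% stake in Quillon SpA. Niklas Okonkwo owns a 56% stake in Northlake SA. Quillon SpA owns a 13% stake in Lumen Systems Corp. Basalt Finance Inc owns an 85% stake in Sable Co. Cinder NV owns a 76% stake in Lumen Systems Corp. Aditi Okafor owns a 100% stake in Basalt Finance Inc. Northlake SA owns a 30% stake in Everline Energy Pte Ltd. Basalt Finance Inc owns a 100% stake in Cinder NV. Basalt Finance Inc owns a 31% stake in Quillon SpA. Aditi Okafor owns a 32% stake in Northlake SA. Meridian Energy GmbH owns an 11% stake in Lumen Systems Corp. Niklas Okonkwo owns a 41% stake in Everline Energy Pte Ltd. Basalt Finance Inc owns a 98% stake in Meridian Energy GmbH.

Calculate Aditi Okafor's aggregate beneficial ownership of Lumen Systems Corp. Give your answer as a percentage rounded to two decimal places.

Aditi reaches Lumen along 4 paths.
Via Basalt → Meridian: 100% × 98% × 11% = 10.78%.
Via Basalt → Cinder: 100% × 100% × 76% = 76%.
Via Quillon: 69% × 13% = 8.97%.
Via Basalt → Quillon: 100% × 31% × 13% = 4.03%.
Total: 10.78% + 76% + 8.97% + 4.03% = 99.78%.

99.78%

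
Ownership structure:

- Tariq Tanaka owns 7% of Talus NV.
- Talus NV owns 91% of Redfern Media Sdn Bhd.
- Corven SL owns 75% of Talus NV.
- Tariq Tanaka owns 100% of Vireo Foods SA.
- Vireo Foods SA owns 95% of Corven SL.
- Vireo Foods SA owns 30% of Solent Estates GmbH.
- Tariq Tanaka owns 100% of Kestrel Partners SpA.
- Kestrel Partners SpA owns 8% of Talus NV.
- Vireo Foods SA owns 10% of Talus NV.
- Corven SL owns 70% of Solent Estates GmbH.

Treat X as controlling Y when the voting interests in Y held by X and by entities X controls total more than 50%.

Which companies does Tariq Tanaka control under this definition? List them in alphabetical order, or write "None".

Tariq holds 100% of Vireo, so Tariq controls Vireo.
Tariq holds 100% of Kestrel, so Tariq controls Kestrel.
Vireo holds 95% of Corven, so Tariq controls Corven.
Tariq and Vireo and Corven and Kestrel together hold 7% + 10% + 75% + 8% = 100% of Talus, so Tariq controls Talus.
Corven and Vireo together hold 70% + 30% = 100% of Solent, so Tariq controls Solent.
Talus holds 91% of Redfern, so Tariq controls Redfern.

Corven SL, Kestrel Partners SpA, Redfern Media Sdn Bhd, Solent Estates GmbH, Talus NV, Vireo Foods SA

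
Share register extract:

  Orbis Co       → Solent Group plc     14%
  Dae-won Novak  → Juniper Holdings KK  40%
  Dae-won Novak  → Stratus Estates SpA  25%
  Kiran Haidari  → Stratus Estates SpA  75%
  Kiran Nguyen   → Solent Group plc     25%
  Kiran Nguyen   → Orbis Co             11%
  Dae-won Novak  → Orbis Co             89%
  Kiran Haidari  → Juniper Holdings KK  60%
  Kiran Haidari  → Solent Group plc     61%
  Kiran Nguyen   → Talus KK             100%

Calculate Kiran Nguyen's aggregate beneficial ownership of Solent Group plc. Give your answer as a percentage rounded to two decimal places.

Kiran Nguyen reaches Solent along 2 paths.
Via Orbis: 11% × 14% = 1.54%.
Direct stake: 25% = 25%.
Total: 1.54% + 25% = 26.54%.

26.54%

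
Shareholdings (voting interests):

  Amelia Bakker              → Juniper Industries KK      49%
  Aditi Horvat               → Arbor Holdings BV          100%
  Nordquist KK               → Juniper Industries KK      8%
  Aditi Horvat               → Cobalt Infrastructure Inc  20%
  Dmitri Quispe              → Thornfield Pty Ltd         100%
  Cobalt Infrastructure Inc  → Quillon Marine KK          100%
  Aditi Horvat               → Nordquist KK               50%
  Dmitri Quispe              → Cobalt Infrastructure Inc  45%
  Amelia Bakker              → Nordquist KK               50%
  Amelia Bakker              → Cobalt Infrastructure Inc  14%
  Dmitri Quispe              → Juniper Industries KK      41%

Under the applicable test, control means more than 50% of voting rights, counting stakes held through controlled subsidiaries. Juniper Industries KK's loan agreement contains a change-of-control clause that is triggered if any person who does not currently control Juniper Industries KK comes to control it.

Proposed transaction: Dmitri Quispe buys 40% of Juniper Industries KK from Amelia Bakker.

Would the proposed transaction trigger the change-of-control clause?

Yes

The purchase adds only to Dmitri's holdings (Amelia's stake shrinks), so Dmitri is the only person who could newly come to control Juniper.
Dmitri holds 100% of Thornfield, so Dmitri controls Thornfield.
In Juniper, Dmitri's side holds only 41%, not > 50%.
So before the transaction, Dmitri does not control Juniper.
After the purchase, Dmitri's direct stake in Juniper rises to 41% + 40% = 81%, and Amelia's stake falls to 9%.
Dmitri holds 81% of Juniper, so Dmitri controls Juniper.
Dmitri did not control Juniper before and does after, so the clause is triggered.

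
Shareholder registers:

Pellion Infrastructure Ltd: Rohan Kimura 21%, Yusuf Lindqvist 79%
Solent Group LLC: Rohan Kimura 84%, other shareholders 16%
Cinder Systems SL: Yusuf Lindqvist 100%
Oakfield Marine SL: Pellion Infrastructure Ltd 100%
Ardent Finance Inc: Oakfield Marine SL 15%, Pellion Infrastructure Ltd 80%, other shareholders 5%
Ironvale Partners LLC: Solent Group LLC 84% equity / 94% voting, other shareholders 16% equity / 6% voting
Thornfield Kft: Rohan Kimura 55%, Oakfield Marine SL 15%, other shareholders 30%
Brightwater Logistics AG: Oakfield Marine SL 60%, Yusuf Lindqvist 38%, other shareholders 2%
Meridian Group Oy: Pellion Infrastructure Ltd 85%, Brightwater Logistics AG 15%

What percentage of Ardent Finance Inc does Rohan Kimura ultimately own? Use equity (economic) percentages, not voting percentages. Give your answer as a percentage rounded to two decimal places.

19.95%

Rohan reaches Ardent along 2 paths.
Via Pellion → Oakfield: 21% × 100% × 15% = 3.15%.
Via Pellion: 21% × 80% = 16.8%.
Total: 3.15% + 16.8% = 19.95%.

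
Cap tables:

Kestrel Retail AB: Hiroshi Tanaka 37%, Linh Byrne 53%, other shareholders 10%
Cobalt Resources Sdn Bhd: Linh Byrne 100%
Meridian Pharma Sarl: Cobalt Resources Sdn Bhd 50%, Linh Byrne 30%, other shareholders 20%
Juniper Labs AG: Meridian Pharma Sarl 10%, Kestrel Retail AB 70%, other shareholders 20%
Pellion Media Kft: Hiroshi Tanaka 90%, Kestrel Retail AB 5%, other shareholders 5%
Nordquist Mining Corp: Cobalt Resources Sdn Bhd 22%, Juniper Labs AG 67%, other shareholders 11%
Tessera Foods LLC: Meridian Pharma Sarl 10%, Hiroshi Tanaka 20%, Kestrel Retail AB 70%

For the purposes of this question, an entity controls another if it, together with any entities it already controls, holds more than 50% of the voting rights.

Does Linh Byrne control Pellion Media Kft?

Linh holds 53% of Kestrel, so Linh controls Kestrel.
Linh holds 100% of Cobalt, so Linh controls Cobalt.
Cobalt and Linh together hold 50% + 30% = 80% of Meridian, so Linh controls Meridian.
Meridian and Kestrel together hold 10% + 70% = 80% of Juniper, so Linh controls Juniper.
Cobalt and Juniper together hold 22% + 67% = 89% of Nordquist, so Linh controls Nordquist.
Meridian and Kestrel together hold 10% + 70% = 80% of Tessera, so Linh controls Tessera.
In Pellion, Linh's side holds only 5%, not > 50%.
So Linh does not control Pellion.

No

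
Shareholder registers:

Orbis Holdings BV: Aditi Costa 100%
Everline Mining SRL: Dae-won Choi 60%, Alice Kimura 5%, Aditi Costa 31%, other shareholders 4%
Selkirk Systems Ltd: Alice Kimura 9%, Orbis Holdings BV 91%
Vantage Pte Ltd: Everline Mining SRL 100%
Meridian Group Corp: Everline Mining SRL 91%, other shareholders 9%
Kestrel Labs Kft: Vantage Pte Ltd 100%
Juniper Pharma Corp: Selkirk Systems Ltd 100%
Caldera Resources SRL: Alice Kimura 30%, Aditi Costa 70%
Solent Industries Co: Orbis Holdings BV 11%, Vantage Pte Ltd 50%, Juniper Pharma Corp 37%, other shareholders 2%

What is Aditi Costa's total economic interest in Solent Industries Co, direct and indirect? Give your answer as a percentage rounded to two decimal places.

Aditi reaches Solent along 3 paths.
Via Orbis: 100% × 11% = 11%.
Via Everline → Vantage: 31% × 100% × 50% = 15.5%.
Via Orbis → Selkirk → Juniper: 100% × 91% × 100% × 37% = 33.67%.
Total: 11% + 15.5% + 33.67% = 60.17%.

60.17%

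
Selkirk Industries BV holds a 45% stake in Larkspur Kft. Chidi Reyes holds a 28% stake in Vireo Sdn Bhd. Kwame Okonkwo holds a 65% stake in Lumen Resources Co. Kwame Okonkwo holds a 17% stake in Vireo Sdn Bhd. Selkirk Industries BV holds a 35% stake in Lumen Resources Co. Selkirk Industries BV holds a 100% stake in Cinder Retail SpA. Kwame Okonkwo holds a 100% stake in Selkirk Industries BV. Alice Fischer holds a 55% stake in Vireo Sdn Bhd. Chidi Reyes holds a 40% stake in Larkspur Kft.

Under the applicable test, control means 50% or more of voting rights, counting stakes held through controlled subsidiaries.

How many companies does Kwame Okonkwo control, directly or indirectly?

Kwame holds 100% of Selkirk, so Kwame controls Selkirk.
Kwame and Selkirk together hold 65% + 35% = 100% of Lumen, so Kwame controls Lumen.
Selkirk holds 100% of Cinder, so Kwame controls Cinder.
No other company's threshold is met.
Kwame controls 3 companies.

3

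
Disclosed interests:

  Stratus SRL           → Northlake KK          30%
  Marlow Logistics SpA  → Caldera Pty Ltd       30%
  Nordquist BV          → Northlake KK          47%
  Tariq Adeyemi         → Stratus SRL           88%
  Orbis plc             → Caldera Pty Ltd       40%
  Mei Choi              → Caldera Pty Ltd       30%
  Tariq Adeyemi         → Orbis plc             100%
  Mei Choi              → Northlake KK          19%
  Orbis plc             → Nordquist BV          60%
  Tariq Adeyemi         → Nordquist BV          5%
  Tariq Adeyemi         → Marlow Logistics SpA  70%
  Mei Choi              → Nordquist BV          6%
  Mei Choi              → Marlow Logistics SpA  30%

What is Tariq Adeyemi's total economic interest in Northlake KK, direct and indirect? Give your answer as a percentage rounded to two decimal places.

56.95%

Tariq reaches Northlake along 3 paths.
Via Stratus: 88% × 30% = 26.4%.
Via Orbis → Nordquist: 100% × 60% × 47% = 28.2%.
Via Nordquist: 5% × 47% = 2.35%.
Total: 26.4% + 28.2% + 2.35% = 56.95%.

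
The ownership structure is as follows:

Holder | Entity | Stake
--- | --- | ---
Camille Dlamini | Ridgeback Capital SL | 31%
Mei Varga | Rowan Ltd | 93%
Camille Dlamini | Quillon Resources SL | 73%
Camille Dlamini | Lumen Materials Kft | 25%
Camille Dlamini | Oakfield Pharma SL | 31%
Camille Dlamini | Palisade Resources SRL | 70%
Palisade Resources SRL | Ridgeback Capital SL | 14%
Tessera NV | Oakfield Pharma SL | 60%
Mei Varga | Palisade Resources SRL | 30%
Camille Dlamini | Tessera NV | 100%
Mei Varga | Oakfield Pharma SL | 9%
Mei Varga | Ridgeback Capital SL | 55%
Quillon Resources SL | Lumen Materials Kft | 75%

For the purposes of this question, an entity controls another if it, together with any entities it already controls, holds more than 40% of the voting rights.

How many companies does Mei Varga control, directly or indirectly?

2

Mei holds 55% of Ridgeback, so Mei controls Ridgeback.
Mei holds 93% of Rowan, so Mei controls Rowan.
No other company's threshold is met.
Mei controls 2 companies.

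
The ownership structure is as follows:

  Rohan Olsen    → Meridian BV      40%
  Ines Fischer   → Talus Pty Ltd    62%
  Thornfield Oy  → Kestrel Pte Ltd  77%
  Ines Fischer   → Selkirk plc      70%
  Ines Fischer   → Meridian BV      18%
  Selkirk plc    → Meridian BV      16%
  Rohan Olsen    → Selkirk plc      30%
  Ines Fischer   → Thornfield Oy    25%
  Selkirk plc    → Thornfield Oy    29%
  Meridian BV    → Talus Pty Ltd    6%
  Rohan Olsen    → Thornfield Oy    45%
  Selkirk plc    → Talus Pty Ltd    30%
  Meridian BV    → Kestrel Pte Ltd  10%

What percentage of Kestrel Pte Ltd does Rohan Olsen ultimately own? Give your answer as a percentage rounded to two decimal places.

Rohan reaches Kestrel along 4 paths.
Via Meridian: 40% × 10% = 4%.
Via Selkirk → Meridian: 30% × 16% × 10% = 0.48%.
Via Thornfield: 45% × 77% = 34.65%.
Via Selkirk → Thornfield: 30% × 29% × 77% = 6.699%.
Total: 4% + 0.48% + 34.65% + 6.699% = 45.829%.
Rounded: 45.83%.

45.83%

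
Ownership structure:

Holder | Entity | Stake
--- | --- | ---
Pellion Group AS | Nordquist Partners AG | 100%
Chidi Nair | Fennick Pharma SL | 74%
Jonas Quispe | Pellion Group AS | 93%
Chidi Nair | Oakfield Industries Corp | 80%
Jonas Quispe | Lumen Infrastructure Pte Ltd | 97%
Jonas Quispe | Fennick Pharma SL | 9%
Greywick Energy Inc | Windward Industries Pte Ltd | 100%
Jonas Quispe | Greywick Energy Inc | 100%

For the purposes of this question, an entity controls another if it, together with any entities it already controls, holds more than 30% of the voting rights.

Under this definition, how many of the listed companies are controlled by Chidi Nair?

Chidi holds 74% of Fennick, so Chidi controls Fennick.
Chidi holds 80% of Oakfield, so Chidi controls Oakfield.
No other company's threshold is met.
Chidi controls 2 companies.

2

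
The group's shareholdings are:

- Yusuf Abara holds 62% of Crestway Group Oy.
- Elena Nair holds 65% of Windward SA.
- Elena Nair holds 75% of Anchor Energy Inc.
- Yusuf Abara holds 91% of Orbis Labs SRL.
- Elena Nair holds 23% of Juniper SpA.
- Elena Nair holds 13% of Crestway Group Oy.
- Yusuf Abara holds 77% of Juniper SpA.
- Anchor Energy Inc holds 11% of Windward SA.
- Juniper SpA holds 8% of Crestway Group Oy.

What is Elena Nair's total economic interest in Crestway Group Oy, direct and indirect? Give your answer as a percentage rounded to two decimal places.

Elena reaches Crestway along 2 paths.
Direct stake: 13% = 13%.
Via Juniper: 23% × 8% = 1.84%.
Total: 13% + 1.84% = 14.84%.

14.84%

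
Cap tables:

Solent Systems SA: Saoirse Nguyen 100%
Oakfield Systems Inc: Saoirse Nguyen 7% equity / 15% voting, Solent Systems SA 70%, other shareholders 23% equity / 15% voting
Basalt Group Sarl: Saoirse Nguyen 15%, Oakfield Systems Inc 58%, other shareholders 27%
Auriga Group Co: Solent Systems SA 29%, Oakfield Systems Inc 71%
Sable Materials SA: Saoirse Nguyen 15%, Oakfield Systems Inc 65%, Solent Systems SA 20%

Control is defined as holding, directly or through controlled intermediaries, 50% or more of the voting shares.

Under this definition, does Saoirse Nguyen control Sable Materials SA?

Saoirse holds 100% of Solent, so Saoirse controls Solent.
Saoirse and Solent together hold 15% + 70% = 85% of Oakfield, so Saoirse controls Oakfield.
Saoirse and Oakfield and Solent together hold 15% + 65% + 20% = 100% of Sable, so Saoirse controls Sable.

Yes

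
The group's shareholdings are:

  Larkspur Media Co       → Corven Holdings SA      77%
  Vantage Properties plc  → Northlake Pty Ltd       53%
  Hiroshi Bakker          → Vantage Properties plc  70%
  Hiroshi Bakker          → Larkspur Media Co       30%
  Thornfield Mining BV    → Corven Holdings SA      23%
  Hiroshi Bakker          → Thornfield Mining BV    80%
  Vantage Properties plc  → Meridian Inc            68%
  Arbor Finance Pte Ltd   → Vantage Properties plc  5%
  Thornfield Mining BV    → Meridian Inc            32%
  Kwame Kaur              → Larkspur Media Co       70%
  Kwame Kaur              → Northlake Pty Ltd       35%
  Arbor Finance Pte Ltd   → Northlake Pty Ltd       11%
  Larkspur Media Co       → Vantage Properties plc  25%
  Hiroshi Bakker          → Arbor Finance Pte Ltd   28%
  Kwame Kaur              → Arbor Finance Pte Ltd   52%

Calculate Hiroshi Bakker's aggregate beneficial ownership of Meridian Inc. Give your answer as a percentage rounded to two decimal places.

79.25%

Hiroshi reaches Meridian along 4 paths.
Via Arbor → Vantage: 28% × 5% × 68% = 0.952%.
Via Vantage: 70% × 68% = 47.6%.
Via Larkspur → Vantage: 30% × 25% × 68% = 5.1%.
Via Thornfield: 80% × 32% = 25.6%.
Total: 0.952% + 47.6% + 5.1% + 25.6% = 79.252%.
Rounded: 79.25%.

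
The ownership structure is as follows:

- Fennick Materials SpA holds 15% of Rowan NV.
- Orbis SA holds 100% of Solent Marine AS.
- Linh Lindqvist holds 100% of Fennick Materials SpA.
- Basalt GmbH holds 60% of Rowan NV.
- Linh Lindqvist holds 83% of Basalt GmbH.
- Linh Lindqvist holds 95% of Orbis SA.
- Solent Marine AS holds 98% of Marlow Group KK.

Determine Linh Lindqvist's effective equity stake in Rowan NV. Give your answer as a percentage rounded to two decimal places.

Linh reaches Rowan along 2 paths.
Via Fennick: 100% × 15% = 15%.
Via Basalt: 83% × 60% = 49.8%.
Total: 15% + 49.8% = 64.8%.
Rounded: 64.80%.

64.80%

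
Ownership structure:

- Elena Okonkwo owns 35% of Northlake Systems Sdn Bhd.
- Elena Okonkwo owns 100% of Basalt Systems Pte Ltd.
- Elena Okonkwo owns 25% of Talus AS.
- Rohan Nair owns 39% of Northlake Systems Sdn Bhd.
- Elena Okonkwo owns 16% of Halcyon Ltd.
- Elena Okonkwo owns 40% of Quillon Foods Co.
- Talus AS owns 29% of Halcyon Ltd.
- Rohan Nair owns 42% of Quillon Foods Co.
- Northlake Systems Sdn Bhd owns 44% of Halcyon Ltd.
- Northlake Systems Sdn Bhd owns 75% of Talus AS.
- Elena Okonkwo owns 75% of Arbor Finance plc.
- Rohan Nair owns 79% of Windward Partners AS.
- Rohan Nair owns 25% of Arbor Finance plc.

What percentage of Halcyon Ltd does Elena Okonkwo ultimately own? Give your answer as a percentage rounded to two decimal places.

Elena reaches Halcyon along 4 paths.
Via Talus: 25% × 29% = 7.25%.
Via Northlake → Talus: 35% × 75% × 29% = 7.6125%.
Via Northlake: 35% × 44% = 15.4%.
Direct stake: 16% = 16%.
Total: 7.25% + 7.6125% + 15.4% + 16% = 46.2625%.
Rounded: 46.26%.

46.26%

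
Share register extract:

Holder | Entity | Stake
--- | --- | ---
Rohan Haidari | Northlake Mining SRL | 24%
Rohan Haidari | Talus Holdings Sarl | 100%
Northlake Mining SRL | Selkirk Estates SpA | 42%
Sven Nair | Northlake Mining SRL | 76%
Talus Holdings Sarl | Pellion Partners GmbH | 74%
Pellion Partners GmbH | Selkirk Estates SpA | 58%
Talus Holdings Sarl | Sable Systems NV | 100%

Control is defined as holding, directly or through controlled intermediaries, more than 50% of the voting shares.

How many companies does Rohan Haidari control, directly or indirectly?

4

Rohan holds 100% of Talus, so Rohan controls Talus.
Talus holds 74% of Pellion, so Rohan controls Pellion.
Talus holds 100% of Sable, so Rohan controls Sable.
Pellion holds 58% of Selkirk, so Rohan controls Selkirk.
No other company's threshold is met.
Rohan controls 4 companies.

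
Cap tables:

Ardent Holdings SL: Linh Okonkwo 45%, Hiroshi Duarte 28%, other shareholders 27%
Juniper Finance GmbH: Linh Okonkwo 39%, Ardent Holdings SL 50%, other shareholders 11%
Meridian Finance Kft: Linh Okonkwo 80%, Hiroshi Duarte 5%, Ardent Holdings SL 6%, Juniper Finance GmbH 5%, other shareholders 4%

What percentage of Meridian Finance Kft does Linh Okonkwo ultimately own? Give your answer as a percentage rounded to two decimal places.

Linh reaches Meridian along 4 paths.
Direct stake: 80% = 80%.
Via Ardent: 45% × 6% = 2.7%.
Via Juniper: 39% × 5% = 1.95%.
Via Ardent → Juniper: 45% × 50% × 5% = 1.125%.
Total: 80% + 2.7% + 1.95% + 1.125% = 85.775%.
Rounded: 85.78%.

85.78%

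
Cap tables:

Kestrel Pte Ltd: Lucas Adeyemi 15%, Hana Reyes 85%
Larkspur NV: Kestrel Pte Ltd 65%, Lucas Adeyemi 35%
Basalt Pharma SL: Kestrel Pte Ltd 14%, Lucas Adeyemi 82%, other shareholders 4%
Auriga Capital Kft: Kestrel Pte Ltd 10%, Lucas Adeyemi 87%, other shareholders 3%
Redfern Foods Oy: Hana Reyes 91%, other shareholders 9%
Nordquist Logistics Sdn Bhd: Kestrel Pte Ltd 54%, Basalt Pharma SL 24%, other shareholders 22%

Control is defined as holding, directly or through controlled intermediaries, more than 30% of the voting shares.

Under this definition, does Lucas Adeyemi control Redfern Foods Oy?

Lucas holds 35% of Larkspur, so Lucas controls Larkspur.
Lucas holds 82% of Basalt, so Lucas controls Basalt.
Lucas holds 87% of Auriga, so Lucas controls Auriga.
Neither Lucas nor any entity Lucas controls holds any voting interest in Redfern.
So Lucas does not control Redfern.

No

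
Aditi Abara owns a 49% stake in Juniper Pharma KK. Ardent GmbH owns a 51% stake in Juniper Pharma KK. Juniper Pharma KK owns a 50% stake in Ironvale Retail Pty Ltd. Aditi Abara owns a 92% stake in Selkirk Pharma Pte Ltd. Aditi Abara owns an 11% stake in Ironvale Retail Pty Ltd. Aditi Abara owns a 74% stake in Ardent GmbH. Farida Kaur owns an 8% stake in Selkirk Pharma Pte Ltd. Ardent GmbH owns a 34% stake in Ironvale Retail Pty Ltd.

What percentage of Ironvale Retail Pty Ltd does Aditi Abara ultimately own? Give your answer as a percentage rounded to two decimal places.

79.53%

Aditi reaches Ironvale along 4 paths.
Via Ardent: 74% × 34% = 25.16%.
Via Ardent → Juniper: 74% × 51% × 50% = 18.87%.
Via Juniper: 49% × 50% = 24.5%.
Direct stake: 11% = 11%.
Total: 25.16% + 18.87% + 24.5% + 11% = 79.53%.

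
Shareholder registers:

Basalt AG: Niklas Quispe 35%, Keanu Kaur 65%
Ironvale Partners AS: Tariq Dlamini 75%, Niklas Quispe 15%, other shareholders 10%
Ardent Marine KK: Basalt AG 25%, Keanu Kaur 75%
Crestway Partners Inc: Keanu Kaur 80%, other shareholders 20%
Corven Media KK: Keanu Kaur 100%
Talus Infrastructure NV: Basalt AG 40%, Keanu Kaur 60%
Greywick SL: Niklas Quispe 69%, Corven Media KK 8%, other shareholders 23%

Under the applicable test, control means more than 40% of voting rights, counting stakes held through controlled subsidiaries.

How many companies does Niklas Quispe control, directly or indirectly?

Niklas holds 69% of Greywick, so Niklas controls Greywick.
No other company's threshold is met.
Niklas controls 1 company.

1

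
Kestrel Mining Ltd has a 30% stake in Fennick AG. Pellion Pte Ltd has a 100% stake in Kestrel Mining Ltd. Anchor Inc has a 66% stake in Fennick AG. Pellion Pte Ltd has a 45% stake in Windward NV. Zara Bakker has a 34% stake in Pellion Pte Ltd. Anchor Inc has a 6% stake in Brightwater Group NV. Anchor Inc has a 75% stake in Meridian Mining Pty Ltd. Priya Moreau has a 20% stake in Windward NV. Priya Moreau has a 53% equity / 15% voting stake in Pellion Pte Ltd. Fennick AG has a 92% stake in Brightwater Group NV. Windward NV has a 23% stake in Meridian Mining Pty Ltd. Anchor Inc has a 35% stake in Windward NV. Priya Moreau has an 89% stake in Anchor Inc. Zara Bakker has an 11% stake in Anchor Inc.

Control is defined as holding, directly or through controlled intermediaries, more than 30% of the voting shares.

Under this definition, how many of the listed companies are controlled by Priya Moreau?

Priya holds 89% of Anchor, so Priya controls Anchor.
Anchor and Priya together hold 35% + 20% = 55% of Windward, so Priya controls Windward.
Anchor holds 66% of Fennick, so Priya controls Fennick.
Windward and Anchor together hold 23% + 75% = 98% of Meridian, so Priya controls Meridian.
Fennick and Anchor together hold 92% + 6% = 98% of Brightwater, so Priya controls Brightwater.
No other company's threshold is met.
Priya controls 5 companies.

5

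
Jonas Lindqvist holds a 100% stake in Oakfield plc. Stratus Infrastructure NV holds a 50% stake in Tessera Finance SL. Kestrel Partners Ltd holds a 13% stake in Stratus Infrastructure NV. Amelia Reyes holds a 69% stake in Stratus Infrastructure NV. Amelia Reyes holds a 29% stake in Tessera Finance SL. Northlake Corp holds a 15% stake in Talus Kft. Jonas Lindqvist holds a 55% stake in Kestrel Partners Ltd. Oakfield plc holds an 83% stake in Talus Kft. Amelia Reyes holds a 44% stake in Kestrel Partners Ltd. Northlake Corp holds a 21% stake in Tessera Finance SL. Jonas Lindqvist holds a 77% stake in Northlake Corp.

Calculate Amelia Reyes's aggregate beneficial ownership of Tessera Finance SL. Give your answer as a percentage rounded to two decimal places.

66.36%

Amelia reaches Tessera along 3 paths.
Via Stratus: 69% × 50% = 34.5%.
Via Kestrel → Stratus: 44% × 13% × 50% = 2.86%.
Direct stake: 29% = 29%.
Total: 34.5% + 2.86% + 29% = 66.36%.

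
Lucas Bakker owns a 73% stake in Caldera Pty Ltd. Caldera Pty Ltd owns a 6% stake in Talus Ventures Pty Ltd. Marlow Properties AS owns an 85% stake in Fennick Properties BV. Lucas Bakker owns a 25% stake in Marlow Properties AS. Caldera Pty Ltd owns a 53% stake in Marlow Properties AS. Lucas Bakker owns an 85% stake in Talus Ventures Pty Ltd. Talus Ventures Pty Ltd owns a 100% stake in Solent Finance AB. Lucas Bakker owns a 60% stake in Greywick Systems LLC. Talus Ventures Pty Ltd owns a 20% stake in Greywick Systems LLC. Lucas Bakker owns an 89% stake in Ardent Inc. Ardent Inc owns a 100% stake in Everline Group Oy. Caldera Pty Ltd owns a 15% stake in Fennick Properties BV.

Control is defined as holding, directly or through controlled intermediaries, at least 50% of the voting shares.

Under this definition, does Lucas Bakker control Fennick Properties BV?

Lucas holds 73% of Caldera, so Lucas controls Caldera.
Caldera and Lucas together hold 53% + 25% = 78% of Marlow, so Lucas controls Marlow.
Caldera and Marlow together hold 15% + 85% = 100% of Fennick, so Lucas controls Fennick.

Yes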